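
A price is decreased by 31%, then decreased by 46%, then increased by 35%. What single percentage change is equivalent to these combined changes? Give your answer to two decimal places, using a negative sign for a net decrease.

-49.70%

The combined multiplier is 0.69 × 0.54 × 1.35 = 0.50301.
That corresponds to a decrease of 49.70%.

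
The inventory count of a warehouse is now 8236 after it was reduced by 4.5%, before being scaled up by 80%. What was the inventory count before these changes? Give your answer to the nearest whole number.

4791

Undoing the 80% increase: 8236 ÷ 1.8 ≈ 4575.555556.
Undoing the 4.5% decrease: 4575.555556 ÷ 0.955 ≈ 4791.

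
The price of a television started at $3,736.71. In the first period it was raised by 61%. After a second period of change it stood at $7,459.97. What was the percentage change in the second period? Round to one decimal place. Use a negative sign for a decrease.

After the first period: $3,736.71 × 1.61 = $6016.1031.
Second-period multiplier: $7,459.97 ÷ $6016.1031 ≈ 1.24.
That is a change of 24.0%.

24.0%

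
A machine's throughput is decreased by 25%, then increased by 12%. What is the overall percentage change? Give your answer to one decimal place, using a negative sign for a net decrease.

-16.0%

The combined multiplier is 0.75 × 1.12 = 0.84.
That corresponds to a decrease of 16.0%.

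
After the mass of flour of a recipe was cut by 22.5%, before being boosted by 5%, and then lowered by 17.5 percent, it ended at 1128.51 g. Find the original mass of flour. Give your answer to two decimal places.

1680.97 g

The overall multiplier applied was 0.775 × 1.05 × 0.825 = 0.67134375.
So the original mass of flour was 1128.51 ÷ 0.67134375 ≈ 1680.97 g.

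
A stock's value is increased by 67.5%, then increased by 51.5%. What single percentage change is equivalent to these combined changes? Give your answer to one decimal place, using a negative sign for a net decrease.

153.8%

A 67.5% increase multiplies by 1.675.
Then a 51.5% increase: 1.675 × 1.515 = 2.537625.
Overall factor 2.537625, i.e. 153.8%.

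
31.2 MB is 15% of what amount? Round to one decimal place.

208.0 MB

31.2 MB ÷ 0.15 = 208.0 MB.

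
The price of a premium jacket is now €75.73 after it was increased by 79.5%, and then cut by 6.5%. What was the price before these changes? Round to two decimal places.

€45.12

Undoing the 6.5% decrease: €75.73 ÷ 0.935 ≈ €80.994652.
Undoing the 79.5% increase: €80.994652 ÷ 1.795 ≈ €45.12.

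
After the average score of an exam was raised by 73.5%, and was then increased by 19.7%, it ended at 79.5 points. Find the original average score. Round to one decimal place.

Undoing the 19.7% increase: 79.5 ÷ 1.197 ≈ 66.41604.
Undoing the 73.5% increase: 66.41604 ÷ 1.735 ≈ 38.3 points.

38.3 points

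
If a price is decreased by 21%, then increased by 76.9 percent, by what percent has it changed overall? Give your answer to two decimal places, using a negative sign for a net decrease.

The combined multiplier is 0.79 × 1.769 = 1.39751.
That corresponds to an increase of 39.75%.

39.75%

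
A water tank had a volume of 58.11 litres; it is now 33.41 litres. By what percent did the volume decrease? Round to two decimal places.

42.51%

Change: 33.41 − 58.11 = -24.70.
Relative to the original: -24.70 ÷ 58.11 ≈ -42.51%.
So the volume decreased by 42.51%.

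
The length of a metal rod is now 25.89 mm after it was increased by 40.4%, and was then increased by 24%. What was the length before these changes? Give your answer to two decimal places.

Undoing the 24% increase: 25.89 ÷ 1.24 ≈ 20.879032.
Undoing the 40.4% increase: 20.879032 ÷ 1.404 ≈ 14.87 mm.

14.87 mm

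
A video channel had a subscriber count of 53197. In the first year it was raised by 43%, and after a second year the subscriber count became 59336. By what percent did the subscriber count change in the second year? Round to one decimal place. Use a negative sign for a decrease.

After the first year: 53197 × 1.43 = 76071.71.
Second-year multiplier: 59336 ÷ 76071.71 ≈ 0.78.
That is a change of -22.0%.

-22.0%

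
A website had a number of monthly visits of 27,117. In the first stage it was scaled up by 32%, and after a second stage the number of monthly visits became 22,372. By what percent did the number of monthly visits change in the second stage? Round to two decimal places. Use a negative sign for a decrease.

-37.50%

After the first stage: 27,117 × 1.32 = 35794.44.
Second-stage multiplier: 22,372 ÷ 35794.44 ≈ 0.625013.
That is a change of -37.50%.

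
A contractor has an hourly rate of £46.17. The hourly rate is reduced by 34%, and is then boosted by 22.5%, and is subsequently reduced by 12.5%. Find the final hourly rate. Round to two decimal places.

After the 34% decrease: £46.17 × 0.66 = £30.4722.
Apply the 22.5% increase: £30.4722 × 1.225 = £37.328445.
Apply the 12.5% decrease: £37.328445 × 0.875 = £32.662389375 ≈ £32.66.

£32.66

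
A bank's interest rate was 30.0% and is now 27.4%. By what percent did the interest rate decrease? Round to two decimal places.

The change is 27.4 − 30.0 = -2.6 percentage points.
Relative to the original 30.0%, that is -2.6 ÷ 30.0 ≈ -8.67%.
So the interest rate fell by 8.67%.

8.67%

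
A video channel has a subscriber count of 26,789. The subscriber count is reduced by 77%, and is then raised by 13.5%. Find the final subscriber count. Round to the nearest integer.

6,993

Each change multiplies by a factor: 0.23 × 1.135 = 0.26105.
26,789 × 0.26105 = 6993.26845 ≈ 6,993.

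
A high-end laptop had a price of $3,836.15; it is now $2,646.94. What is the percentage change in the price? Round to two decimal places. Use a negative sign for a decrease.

-31.00%

Change: $2,646.94 − $3,836.15 = -$1,189.21.
Relative to the original: -$1,189.21 ÷ $3,836.15 ≈ -31.00%.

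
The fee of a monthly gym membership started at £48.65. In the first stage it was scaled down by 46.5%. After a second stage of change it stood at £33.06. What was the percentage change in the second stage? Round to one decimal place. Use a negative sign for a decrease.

27.0%

After the first stage: £48.65 × 0.535 = £26.02775.
Second-stage multiplier: £33.06 ÷ £26.02775 ≈ 1.27018.
That is a change of 27.0%.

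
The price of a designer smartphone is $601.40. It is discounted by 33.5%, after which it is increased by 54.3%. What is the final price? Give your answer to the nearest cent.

Each change multiplies by a factor: 0.665 × 1.543 = 1.026095.
$601.40 × 1.026095 = $617.093533 ≈ $617.09.

$617.09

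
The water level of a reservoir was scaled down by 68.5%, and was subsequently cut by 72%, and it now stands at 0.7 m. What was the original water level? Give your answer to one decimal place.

7.9 m

Undoing the 72% decrease: 0.7 ÷ 0.28 = 2.5.
Undoing the 68.5% decrease: 2.5 ÷ 0.315 ≈ 7.9 m.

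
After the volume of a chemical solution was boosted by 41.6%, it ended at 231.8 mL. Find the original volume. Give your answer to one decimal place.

163.7 mL

The overall multiplier applied was 1.416.
So the original volume was 231.8 ÷ 1.416 ≈ 163.7 mL.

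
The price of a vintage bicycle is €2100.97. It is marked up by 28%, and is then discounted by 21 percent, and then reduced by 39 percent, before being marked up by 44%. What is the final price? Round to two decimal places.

28% increase: €2100.97 × 1.28 = €2689.2416.
After the 21% decrease: €2689.2416 × 0.79 = €2124.500864.
Apply the 39% decrease: €2124.500864 × 0.61 = €1295.94552704.
44% increase: €1295.94552704 × 1.44 = €1866.1615589376 ≈ €1866.16.

€1866.16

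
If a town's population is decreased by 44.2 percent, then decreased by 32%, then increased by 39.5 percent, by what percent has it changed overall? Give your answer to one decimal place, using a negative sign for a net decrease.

-47.1%

The combined multiplier is 0.558 × 0.68 × 1.395 = 0.5293188.
That corresponds to a decrease of 47.1%.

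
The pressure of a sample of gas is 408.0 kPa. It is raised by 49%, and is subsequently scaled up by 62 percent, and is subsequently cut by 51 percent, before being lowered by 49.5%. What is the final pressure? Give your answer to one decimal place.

243.7 kPa

Apply the 49% increase: 408.0 × 1.49 = 607.92.
After the 62% increase: 607.92 × 1.62 = 984.8304.
51% decrease: 984.8304 × 0.49 = 482.566896.
After the 49.5% decrease: 482.566896 × 0.505 = 243.69628248 ≈ 243.7.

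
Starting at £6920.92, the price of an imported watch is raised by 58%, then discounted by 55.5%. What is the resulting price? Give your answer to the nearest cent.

Each change multiplies by a factor: 1.58 × 0.445 = 0.7031.
£6920.92 × 0.7031 = £4866.098852 ≈ £4866.10.

£4866.10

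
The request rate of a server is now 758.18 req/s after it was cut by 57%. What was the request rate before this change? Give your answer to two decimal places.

1,763.21 req/s

The overall multiplier applied was 0.43.
So the original request rate was 758.18 ÷ 0.43 ≈ 1,763.21 req/s.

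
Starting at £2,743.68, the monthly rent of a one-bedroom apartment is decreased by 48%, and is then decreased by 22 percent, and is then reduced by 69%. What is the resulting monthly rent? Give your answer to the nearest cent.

Each change multiplies by a factor: 0.52 × 0.78 × 0.31 = 0.125736.
£2,743.68 × 0.125736 = £344.97934848 ≈ £344.98.

£344.98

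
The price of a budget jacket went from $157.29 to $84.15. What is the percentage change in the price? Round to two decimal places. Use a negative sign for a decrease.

Change: $84.15 − $157.29 = -$73.14.
Relative to the original: -$73.14 ÷ $157.29 ≈ -46.50%.

-46.50%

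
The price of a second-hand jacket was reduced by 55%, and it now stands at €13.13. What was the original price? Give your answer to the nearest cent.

The overall multiplier applied was 0.45.
So the original price was €13.13 ÷ 0.45 ≈ €29.18.

€29.18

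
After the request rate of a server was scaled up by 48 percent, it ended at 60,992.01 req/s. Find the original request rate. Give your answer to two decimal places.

41,210.82 req/s

The overall multiplier applied was 1.48.
So the original request rate was 60,992.01 ÷ 1.48 ≈ 41,210.82 req/s.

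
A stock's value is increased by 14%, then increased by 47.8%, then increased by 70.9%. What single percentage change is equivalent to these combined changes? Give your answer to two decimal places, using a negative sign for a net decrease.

187.95%

The combined multiplier is 1.14 × 1.478 × 1.709 = 2.87952828.
That corresponds to an increase of 187.95%.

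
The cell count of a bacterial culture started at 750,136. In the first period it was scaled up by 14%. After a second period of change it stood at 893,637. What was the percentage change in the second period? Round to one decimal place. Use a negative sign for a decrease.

4.5%

After the first period: 750,136 × 1.14 = 855155.04.
Second-period multiplier: 893,637 ÷ 855155.04 ≈ 1.045.
That is a change of 4.5%.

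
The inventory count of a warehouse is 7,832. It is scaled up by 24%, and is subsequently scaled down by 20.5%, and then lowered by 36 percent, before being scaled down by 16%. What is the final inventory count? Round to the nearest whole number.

4,151

Each change multiplies by a factor: 1.24 × 0.795 × 0.64 × 0.84 = 0.52996608.
7,832 × 0.52996608 = 4150.69433856 ≈ 4,151.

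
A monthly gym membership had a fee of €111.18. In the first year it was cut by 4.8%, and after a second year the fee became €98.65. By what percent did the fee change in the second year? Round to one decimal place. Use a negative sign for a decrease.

-6.8%

After the first year: €111.18 × 0.952 = €105.84336.
Second-year multiplier: €98.65 ÷ €105.84336 ≈ 0.93204.
That is a change of -6.8%.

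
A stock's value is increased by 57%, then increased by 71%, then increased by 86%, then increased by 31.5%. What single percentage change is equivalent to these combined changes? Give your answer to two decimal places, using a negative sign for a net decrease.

556.65%

The combined multiplier is 1.57 × 1.71 × 1.86 × 1.315 = 6.56650773.
That corresponds to an increase of 556.65%.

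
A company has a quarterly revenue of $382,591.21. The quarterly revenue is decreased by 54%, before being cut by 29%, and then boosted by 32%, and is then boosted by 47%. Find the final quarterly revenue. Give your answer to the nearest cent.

After the 54% decrease: $382,591.21 × 0.46 = $175991.9566.
After the 29% decrease: $175991.9566 × 0.71 = $124954.289186.
After the 32% increase: $124954.289186 × 1.32 = $164939.66172552.
Apply the 47% increase: $164939.66172552 × 1.47 = $242461.3027365144 ≈ $242,461.30.

$242,461.30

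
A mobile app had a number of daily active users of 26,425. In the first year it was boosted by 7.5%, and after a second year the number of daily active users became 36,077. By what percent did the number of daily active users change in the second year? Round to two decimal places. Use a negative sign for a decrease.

27.00%

After the first year: 26,425 × 1.075 = 28406.875.
Second-year multiplier: 36,077 ÷ 28406.875 ≈ 1.270009.
That is a change of 27.00%.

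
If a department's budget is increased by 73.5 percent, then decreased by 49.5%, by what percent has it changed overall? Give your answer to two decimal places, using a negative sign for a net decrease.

The combined multiplier is 1.735 × 0.505 = 0.876175.
That corresponds to a decrease of 12.38%.

-12.38%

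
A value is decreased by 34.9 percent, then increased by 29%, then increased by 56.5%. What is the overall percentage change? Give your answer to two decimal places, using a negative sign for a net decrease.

31.43%

A 34.9% decrease multiplies by 0.651.
Then a 29% increase: 0.651 × 1.29 = 0.83979.
Then a 56.5% increase: 0.83979 × 1.565 = 1.31427135.
Overall factor 1.31427135, i.e. 31.43%.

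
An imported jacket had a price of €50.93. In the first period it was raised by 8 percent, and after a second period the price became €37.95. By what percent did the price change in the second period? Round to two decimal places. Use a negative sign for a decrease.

After the first period: €50.93 × 1.08 = €55.0044.
Second-period multiplier: €37.95 ÷ €55.0044 ≈ 0.689945.
That is a change of -31.01%.

-31.01%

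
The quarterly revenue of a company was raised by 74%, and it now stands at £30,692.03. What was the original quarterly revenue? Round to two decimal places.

£17,639.10

The overall multiplier applied was 1.74.
So the original quarterly revenue was £30,692.03 ÷ 1.74 ≈ £17,639.10.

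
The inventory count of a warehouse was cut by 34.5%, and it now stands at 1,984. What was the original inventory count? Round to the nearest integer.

The overall multiplier applied was 0.655.
So the original inventory count was 1,984 ÷ 0.655 ≈ 3,029.

3,029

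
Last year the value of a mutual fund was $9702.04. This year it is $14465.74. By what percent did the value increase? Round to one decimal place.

49.1%

Change: $14465.74 − $9702.04 = $4763.70.
Relative to the original: $4763.70 ÷ $9702.04 ≈ 49.1%.
So the value increased by 49.1%.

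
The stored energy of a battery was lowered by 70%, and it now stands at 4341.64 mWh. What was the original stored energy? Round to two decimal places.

14472.13 mWh

The overall multiplier applied was 0.3.
So the original stored energy was 4341.64 ÷ 0.3 ≈ 14472.13 mWh.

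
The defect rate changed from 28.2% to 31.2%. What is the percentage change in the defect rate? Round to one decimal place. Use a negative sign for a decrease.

The change is 31.2 − 28.2 = 3.0 percentage points.
Relative to the original 28.2%, that is 3.0 ÷ 28.2 ≈ 10.6%.

10.6%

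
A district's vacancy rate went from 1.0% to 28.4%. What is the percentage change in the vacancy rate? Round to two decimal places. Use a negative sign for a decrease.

The change is 28.4 − 1.0 = 27.4 percentage points.
Relative to the original 1.0%, that is 27.4 ÷ 1.0 = 2740.00%.

2740.00%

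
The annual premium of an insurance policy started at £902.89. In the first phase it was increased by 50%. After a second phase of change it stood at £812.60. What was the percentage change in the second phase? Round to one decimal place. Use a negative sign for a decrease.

After the first phase: £902.89 × 1.5 = £1354.335.
Second-phase multiplier: £812.60 ÷ £1354.335 ≈ 0.6.
That is a change of -40.0%.

-40.0%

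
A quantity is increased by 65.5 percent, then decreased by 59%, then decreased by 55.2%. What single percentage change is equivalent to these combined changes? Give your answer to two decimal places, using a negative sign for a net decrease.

-69.60%

A 65.5% increase multiplies by 1.655.
Then a 59% decrease: 1.655 × 0.41 = 0.67855.
Then a 55.2% decrease: 0.67855 × 0.448 = 0.3039904.
Overall factor 0.3039904, i.e. -69.60%.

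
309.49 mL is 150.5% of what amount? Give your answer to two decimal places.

205.64 mL

309.49 mL ÷ 1.505 ≈ 205.64 mL.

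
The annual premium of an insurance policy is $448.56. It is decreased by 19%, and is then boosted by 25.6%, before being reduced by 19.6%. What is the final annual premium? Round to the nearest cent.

$366.90

19% decrease: $448.56 × 0.81 = $363.3336.
Apply the 25.6% increase: $363.3336 × 1.256 = $456.3470016.
After the 19.6% decrease: $456.3470016 × 0.804 = $366.9029892864 ≈ $366.90.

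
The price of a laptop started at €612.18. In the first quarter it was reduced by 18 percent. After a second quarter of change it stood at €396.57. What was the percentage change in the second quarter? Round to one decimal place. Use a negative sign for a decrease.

-21.0%

After the first quarter: €612.18 × 0.82 = €501.9876.
Second-quarter multiplier: €396.57 ÷ €501.9876 ≈ 0.79.
That is a change of -21.0%.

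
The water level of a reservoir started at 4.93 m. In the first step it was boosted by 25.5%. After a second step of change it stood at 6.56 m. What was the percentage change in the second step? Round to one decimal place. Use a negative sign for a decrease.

After the first step: 4.93 × 1.255 = 6.18715.
Second-step multiplier: 6.56 ÷ 6.18715 ≈ 1.06026.
That is a change of 6.0%.

6.0%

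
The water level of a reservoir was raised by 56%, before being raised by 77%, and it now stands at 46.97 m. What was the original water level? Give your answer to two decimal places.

Undoing the 77% increase: 46.97 ÷ 1.77 ≈ 26.536723.
Undoing the 56% increase: 26.536723 ÷ 1.56 ≈ 17.01 m.

17.01 m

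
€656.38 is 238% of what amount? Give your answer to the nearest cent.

€656.38 ÷ 2.38 ≈ €275.79.

€275.79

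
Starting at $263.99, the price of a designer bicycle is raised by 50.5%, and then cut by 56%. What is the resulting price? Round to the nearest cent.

$174.81

After the 50.5% increase: $263.99 × 1.505 = $397.30495.
Apply the 56% decrease: $397.30495 × 0.44 = $174.814178 ≈ $174.81.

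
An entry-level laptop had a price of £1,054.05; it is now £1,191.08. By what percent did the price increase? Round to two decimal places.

13.00%

Change: £1,191.08 − £1,054.05 = £137.03.
Relative to the original: £137.03 ÷ £1,054.05 ≈ 13.00%.
So the price increased by 13.00%.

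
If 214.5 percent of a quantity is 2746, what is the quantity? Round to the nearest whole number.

1280

2746 ÷ 2.145 ≈ 1280.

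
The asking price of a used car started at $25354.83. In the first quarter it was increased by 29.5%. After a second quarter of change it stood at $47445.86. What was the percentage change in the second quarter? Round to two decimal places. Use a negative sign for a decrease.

After the first quarter: $25354.83 × 1.295 = $32834.50485.
Second-quarter multiplier: $47445.86 ÷ $32834.50485 ≈ 1.445.
That is a change of 44.50%.

44.50%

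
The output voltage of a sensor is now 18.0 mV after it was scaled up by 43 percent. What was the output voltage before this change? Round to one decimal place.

12.6 mV

The overall multiplier applied was 1.43.
So the original output voltage was 18.0 ÷ 1.43 ≈ 12.6 mV.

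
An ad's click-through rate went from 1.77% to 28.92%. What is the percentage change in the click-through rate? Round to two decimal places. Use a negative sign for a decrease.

The change is 28.92 − 1.77 = 27.15 percentage points.
Relative to the original 1.77%, that is 27.15 ÷ 1.77 ≈ 1533.90%.

1533.90%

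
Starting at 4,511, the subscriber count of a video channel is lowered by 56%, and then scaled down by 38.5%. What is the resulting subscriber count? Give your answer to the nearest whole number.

1,221

Each change multiplies by a factor: 0.44 × 0.615 = 0.2706.
4,511 × 0.2706 = 1220.6766 ≈ 1,221.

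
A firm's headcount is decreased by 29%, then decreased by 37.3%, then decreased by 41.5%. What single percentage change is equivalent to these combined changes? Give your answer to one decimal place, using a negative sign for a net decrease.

A 29% decrease multiplies by 0.71.
Then a 37.3% decrease: 0.71 × 0.627 = 0.44517.
Then a 41.5% decrease: 0.44517 × 0.585 = 0.26042445.
Overall factor 0.26042445, i.e. -74.0%.

-74.0%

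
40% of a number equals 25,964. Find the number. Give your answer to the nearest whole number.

25,964 ÷ 0.4 = 64,910.

64,910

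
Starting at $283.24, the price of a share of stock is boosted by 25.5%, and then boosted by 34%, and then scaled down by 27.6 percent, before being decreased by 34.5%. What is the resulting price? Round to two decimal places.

$225.88

Each change multiplies by a factor: 1.255 × 1.34 × 0.724 × 0.655 = 0.797495774.
$283.24 × 0.797495774 = $225.88270302776 ≈ $225.88.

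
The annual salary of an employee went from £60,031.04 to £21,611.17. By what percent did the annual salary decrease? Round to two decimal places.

64.00%

Change: £21,611.17 − £60,031.04 = -£38,419.87.
Relative to the original: -£38,419.87 ÷ £60,031.04 ≈ -64.00%.
So the annual salary decreased by 64.00%.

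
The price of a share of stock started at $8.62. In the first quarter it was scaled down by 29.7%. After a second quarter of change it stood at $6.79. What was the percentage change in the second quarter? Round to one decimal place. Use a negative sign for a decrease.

After the first quarter: $8.62 × 0.703 = $6.05986.
Second-quarter multiplier: $6.79 ÷ $6.05986 ≈ 1.12049.
That is a change of 12.0%.

12.0%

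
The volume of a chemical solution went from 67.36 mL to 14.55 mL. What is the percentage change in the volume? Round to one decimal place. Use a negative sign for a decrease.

Change: 14.55 − 67.36 = -52.81.
Relative to the original: -52.81 ÷ 67.36 ≈ -78.4%.

-78.4%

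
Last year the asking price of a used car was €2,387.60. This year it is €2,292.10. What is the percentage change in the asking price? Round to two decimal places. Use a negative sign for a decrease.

Change: €2,292.10 − €2,387.60 = -€95.50.
Relative to the original: -€95.50 ÷ €2,387.60 ≈ -4.00%.

-4.00%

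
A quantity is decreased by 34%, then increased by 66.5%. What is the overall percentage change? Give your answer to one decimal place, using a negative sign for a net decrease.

9.9%

A 34% decrease multiplies by 0.66.
Then a 66.5% increase: 0.66 × 1.665 = 1.0989.
Overall factor 1.0989, i.e. 9.9%.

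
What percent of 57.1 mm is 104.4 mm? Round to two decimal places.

104.4 mm ÷ 57.1 mm ≈ 182.84%.

182.84%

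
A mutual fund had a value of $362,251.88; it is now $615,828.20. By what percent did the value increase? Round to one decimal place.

70.0%

Change: $615,828.20 − $362,251.88 = $253,576.32.
Relative to the original: $253,576.32 ÷ $362,251.88 ≈ 70.0%.
So the value increased by 70.0%.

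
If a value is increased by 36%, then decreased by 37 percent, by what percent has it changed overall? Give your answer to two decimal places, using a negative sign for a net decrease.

A 36% increase multiplies by 1.36.
Then a 37% decrease: 1.36 × 0.63 = 0.8568.
Overall factor 0.8568, i.e. -14.32%.

-14.32%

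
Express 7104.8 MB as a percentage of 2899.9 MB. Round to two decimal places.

7104.8 MB ÷ 2899.9 MB ≈ 245.00%.

245.00%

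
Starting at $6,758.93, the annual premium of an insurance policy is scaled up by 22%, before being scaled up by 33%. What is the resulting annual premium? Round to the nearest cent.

Each change multiplies by a factor: 1.22 × 1.33 = 1.6226.
$6,758.93 × 1.6226 = $10967.039818 ≈ $10,967.04.

$10,967.04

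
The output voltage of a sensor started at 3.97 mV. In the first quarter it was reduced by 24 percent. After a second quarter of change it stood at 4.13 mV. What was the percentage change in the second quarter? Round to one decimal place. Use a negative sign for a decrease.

After the first quarter: 3.97 × 0.76 = 3.0172.
Second-quarter multiplier: 4.13 ÷ 3.0172 ≈ 1.36882.
That is a change of 36.9%.

36.9%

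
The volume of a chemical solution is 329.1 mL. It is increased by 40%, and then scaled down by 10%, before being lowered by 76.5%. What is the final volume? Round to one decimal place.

97.4 mL

40% increase: 329.1 × 1.4 = 460.74.
After the 10% decrease: 460.74 × 0.9 = 414.666.
Apply the 76.5% decrease: 414.666 × 0.235 = 97.44651 ≈ 97.4.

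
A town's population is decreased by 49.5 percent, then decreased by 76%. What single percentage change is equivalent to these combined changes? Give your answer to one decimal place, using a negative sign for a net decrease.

-87.9%

The combined multiplier is 0.505 × 0.24 = 0.1212.
That corresponds to a decrease of 87.9%.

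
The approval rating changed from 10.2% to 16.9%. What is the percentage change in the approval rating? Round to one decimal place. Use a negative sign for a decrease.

The change is 16.9 − 10.2 = 6.7 percentage points.
Relative to the original 10.2%, that is 6.7 ÷ 10.2 ≈ 65.7%.

65.7%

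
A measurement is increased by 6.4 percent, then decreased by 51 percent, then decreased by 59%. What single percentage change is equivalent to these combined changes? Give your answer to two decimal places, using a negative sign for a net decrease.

A 6.4% increase multiplies by 1.064.
Then a 51% decrease: 1.064 × 0.49 = 0.52136.
Then a 59% decrease: 0.52136 × 0.41 = 0.2137576.
Overall factor 0.2137576, i.e. -78.62%.

-78.62%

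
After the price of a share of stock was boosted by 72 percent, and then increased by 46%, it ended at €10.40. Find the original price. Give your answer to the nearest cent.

€4.14

The overall multiplier applied was 1.72 × 1.46 = 2.5112.
So the original price was €10.40 ÷ 2.5112 ≈ €4.14.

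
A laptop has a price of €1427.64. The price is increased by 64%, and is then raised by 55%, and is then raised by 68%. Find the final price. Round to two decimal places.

After the 64% increase: €1427.64 × 1.64 = €2341.3296.
After the 55% increase: €2341.3296 × 1.55 = €3629.06088.
Apply the 68% increase: €3629.06088 × 1.68 = €6096.8222784 ≈ €6096.82.

€6096.82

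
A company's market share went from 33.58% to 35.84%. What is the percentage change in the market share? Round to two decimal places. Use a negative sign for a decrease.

6.73%

The change is 35.84 − 33.58 = 2.26 percentage points.
Relative to the original 33.58%, that is 2.26 ÷ 33.58 ≈ 6.73%.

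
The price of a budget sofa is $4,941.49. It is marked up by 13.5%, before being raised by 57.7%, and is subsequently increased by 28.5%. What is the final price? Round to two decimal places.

$11,365.50

Apply the 13.5% increase: $4,941.49 × 1.135 = $5608.59115.
Apply the 57.7% increase: $5608.59115 × 1.577 = $8844.74824355.
28.5% increase: $8844.74824355 × 1.285 = $11365.50149296175 ≈ $11,365.50.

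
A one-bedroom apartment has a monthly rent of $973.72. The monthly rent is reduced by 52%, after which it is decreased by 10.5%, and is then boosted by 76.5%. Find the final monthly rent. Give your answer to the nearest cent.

$738.32

Each change multiplies by a factor: 0.48 × 0.895 × 1.765 = 0.758244.
$973.72 × 0.758244 = $738.31734768 ≈ $738.32.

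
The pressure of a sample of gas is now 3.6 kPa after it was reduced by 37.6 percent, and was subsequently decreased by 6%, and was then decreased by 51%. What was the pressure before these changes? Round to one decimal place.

The overall multiplier applied was 0.624 × 0.94 × 0.49 = 0.2874144.
So the original pressure was 3.6 ÷ 0.2874144 ≈ 12.5 kPa.

12.5 kPa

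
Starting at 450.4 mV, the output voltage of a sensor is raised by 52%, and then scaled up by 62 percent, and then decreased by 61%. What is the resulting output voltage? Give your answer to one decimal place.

Apply the 52% increase: 450.4 × 1.52 = 684.608.
62% increase: 684.608 × 1.62 = 1109.06496.
61% decrease: 1109.06496 × 0.39 = 432.5353344 ≈ 432.5.

432.5 mV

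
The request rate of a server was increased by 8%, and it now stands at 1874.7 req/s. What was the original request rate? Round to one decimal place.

The overall multiplier applied was 1.08.
So the original request rate was 1874.7 ÷ 1.08 ≈ 1735.8 req/s.

1735.8 req/s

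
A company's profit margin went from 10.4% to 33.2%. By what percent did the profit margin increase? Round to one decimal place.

219.2%

The change is 33.2 − 10.4 = 22.8 percentage points.
Relative to the original 10.4%, that is 22.8 ÷ 10.4 ≈ 219.2%.
So the profit margin rose by 219.2%.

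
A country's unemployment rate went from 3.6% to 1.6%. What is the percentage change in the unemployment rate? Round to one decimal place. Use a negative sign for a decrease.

-55.6%

The change is 1.6 − 3.6 = -2.0 percentage points.
Relative to the original 3.6%, that is -2.0 ÷ 3.6 ≈ -55.6%.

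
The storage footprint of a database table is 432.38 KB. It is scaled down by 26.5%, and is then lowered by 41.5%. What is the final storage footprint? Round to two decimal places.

185.91 KB

After the 26.5% decrease: 432.38 × 0.735 = 317.7993.
41.5% decrease: 317.7993 × 0.585 = 185.9125905 ≈ 185.91.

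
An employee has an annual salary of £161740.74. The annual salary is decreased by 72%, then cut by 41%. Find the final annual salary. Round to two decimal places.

After the 72% decrease: £161740.74 × 0.28 = £45287.4072.
Apply the 41% decrease: £45287.4072 × 0.59 = £26719.570248 ≈ £26719.57.

£26719.57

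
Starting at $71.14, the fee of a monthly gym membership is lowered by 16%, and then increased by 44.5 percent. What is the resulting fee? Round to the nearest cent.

$86.35

Each change multiplies by a factor: 0.84 × 1.445 = 1.2138.
$71.14 × 1.2138 = $86.349732 ≈ $86.35.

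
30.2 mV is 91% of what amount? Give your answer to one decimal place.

33.2 mV

30.2 mV ÷ 0.91 ≈ 33.2 mV.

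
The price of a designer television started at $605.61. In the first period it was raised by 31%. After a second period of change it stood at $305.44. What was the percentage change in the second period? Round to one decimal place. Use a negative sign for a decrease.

After the first period: $605.61 × 1.31 = $793.3491.
Second-period multiplier: $305.44 ÷ $793.3491 ≈ 0.385.
That is a change of -61.5%.

-61.5%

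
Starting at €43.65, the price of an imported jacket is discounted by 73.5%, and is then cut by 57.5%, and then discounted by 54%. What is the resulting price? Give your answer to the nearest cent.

Each change multiplies by a factor: 0.265 × 0.425 × 0.46 = 0.0518075.
€43.65 × 0.0518075 = €2.261397375 ≈ €2.26.

€2.26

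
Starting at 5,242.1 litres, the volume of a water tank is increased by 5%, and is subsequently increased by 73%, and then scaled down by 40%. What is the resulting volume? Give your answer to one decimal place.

5% increase: 5,242.1 × 1.05 = 5504.205.
After the 73% increase: 5504.205 × 1.73 = 9522.27465.
After the 40% decrease: 9522.27465 × 0.6 = 5713.36479 ≈ 5,713.4.

5,713.4 litres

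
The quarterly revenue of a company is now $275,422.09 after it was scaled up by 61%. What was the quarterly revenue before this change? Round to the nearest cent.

The overall multiplier applied was 1.61.
So the original quarterly revenue was $275,422.09 ÷ 1.61 ≈ $171,069.62.

$171,069.62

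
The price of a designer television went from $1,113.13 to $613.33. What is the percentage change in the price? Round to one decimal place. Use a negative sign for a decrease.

-44.9%

Change: $613.33 − $1,113.13 = -$499.80.
Relative to the original: -$499.80 ÷ $1,113.13 ≈ -44.9%.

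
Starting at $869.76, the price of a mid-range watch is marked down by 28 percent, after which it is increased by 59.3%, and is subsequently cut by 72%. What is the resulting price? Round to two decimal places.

Each change multiplies by a factor: 0.72 × 1.593 × 0.28 = 0.3211488.
$869.76 × 0.3211488 = $279.322380288 ≈ $279.32.

$279.32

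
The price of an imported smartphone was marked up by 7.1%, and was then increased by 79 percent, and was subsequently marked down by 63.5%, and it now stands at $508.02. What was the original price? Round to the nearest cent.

Undoing the 63.5% decrease: $508.02 ÷ 0.365 ≈ $1391.835616.
Undoing the 79% increase: $1391.835616 ÷ 1.79 ≈ $777.561797.
Undoing the 7.1% increase: $777.561797 ÷ 1.071 ≈ $726.01.

$726.01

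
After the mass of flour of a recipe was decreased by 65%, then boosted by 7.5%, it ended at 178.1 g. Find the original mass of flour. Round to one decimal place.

Undoing the 7.5% increase: 178.1 ÷ 1.075 ≈ 165.674419.
Undoing the 65% decrease: 165.674419 ÷ 0.35 ≈ 473.4 g.

473.4 g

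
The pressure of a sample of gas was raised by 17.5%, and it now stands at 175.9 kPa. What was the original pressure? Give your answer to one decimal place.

The overall multiplier applied was 1.175.
So the original pressure was 175.9 ÷ 1.175 ≈ 149.7 kPa.

149.7 kPa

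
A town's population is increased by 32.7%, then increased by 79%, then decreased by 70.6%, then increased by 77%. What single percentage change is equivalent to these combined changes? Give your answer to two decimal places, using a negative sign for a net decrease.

23.61%

A 32.7% increase multiplies by 1.327.
Then a 79% increase: 1.327 × 1.79 = 2.37533.
Then a 70.6% decrease: 2.37533 × 0.294 = 0.69834702.
Then a 77% increase: 0.69834702 × 1.77 = 1.2360742254.
Overall factor 1.2360742254, i.e. 23.61%.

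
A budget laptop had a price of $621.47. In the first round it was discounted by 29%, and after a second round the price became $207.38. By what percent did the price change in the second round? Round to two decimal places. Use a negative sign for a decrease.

After the first round: $621.47 × 0.71 = $441.2437.
Second-round multiplier: $207.38 ÷ $441.2437 ≈ 0.46999.
That is a change of -53.00%.

-53.00%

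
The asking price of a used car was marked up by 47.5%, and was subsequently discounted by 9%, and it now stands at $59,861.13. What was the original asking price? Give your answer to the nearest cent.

The overall multiplier applied was 1.475 × 0.91 = 1.34225.
So the original asking price was $59,861.13 ÷ 1.34225 ≈ $44,597.60.

$44,597.60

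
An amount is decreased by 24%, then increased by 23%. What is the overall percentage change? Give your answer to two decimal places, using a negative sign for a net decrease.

-6.52%

The combined multiplier is 0.76 × 1.23 = 0.9348.
That corresponds to a decrease of 6.52%.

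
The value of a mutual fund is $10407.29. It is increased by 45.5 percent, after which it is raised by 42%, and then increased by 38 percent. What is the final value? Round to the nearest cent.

$29673.45

Apply the 45.5% increase: $10407.29 × 1.455 = $15142.60695.
42% increase: $15142.60695 × 1.42 = $21502.501869.
38% increase: $21502.501869 × 1.38 = $29673.45257922 ≈ $29673.45.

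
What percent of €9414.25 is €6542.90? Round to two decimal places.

€6542.90 ÷ €9414.25 ≈ 69.50%.

69.50%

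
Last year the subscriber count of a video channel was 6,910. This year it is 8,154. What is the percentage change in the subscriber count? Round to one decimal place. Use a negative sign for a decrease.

18.0%

Change: 8,154 − 6,910 = 1,244.
Relative to the original: 1,244 ÷ 6,910 ≈ 18.0%.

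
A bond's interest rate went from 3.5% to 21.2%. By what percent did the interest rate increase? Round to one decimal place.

505.7%

The change is 21.2 − 3.5 = 17.7 percentage points.
Relative to the original 3.5%, that is 17.7 ÷ 3.5 ≈ 505.7%.
So the interest rate rose by 505.7%.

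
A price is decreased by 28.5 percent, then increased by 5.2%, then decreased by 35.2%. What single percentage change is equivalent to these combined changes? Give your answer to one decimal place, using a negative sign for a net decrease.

-51.3%

A 28.5% decrease multiplies by 0.715.
Then a 5.2% increase: 0.715 × 1.052 = 0.75218.
Then a 35.2% decrease: 0.75218 × 0.648 = 0.48741264.
Overall factor 0.48741264, i.e. -51.3%.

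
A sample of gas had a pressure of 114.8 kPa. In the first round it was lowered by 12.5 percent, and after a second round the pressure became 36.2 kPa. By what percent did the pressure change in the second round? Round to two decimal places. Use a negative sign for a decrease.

-63.96%

After the first round: 114.8 × 0.875 = 100.45.
Second-round multiplier: 36.2 ÷ 100.45 ≈ 0.360378.
That is a change of -63.96%.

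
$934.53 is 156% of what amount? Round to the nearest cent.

$934.53 ÷ 1.56 ≈ $599.06.

$599.06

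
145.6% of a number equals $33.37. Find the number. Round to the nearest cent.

$22.92

$33.37 ÷ 1.456 ≈ $22.92.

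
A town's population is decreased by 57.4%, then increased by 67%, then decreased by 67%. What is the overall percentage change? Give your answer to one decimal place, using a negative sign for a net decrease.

-76.5%

A 57.4% decrease multiplies by 0.426.
Then a 67% increase: 0.426 × 1.67 = 0.71142.
Then a 67% decrease: 0.71142 × 0.33 = 0.2347686.
Overall factor 0.2347686, i.e. -76.5%.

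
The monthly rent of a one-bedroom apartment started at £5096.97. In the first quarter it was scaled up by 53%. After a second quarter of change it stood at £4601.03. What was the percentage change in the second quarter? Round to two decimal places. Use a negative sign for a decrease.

-41.00%

After the first quarter: £5096.97 × 1.53 = £7798.3641.
Second-quarter multiplier: £4601.03 ÷ £7798.3641 ≈ 0.589999.
That is a change of -41.00%.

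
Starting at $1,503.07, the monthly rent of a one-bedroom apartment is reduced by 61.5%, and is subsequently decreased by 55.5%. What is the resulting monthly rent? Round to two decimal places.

Each change multiplies by a factor: 0.385 × 0.445 = 0.171325.
$1,503.07 × 0.171325 = $257.51346775 ≈ $257.51.

$257.51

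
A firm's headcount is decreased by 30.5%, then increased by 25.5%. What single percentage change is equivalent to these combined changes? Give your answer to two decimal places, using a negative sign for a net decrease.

-12.78%

The combined multiplier is 0.695 × 1.255 = 0.872225.
That corresponds to a decrease of 12.78%.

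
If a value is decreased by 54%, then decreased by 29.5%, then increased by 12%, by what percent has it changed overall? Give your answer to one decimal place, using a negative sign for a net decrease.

The combined multiplier is 0.46 × 0.705 × 1.12 = 0.363216.
That corresponds to a decrease of 63.7%.

-63.7%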